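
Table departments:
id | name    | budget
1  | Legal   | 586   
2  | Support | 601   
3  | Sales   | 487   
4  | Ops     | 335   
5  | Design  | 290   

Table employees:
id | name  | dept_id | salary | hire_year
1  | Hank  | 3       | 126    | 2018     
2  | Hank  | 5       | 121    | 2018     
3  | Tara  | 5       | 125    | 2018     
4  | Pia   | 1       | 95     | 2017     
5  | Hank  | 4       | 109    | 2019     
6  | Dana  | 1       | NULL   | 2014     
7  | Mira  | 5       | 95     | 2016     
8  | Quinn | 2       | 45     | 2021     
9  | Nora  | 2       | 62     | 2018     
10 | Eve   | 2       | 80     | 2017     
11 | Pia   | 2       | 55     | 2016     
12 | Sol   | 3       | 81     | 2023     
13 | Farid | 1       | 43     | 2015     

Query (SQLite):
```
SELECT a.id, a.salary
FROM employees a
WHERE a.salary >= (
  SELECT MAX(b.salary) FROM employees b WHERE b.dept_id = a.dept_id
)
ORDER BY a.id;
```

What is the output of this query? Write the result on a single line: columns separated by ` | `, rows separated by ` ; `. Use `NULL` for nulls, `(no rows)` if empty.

1 | 126 ; 3 | 125 ; 4 | 95 ; 5 | 109 ; 10 | 80

For each employees row a, compute MAX(salary) over rows sharing a.dept_id.
Keep row a if a.salary >= that per-group MAX.
  dept_id=1: MAX(salary) = 95
  dept_id=2: MAX(salary) = 80
  dept_id=3: MAX(salary) = 126
  dept_id=4: MAX(salary) = 109
  dept_id=5: MAX(salary) = 125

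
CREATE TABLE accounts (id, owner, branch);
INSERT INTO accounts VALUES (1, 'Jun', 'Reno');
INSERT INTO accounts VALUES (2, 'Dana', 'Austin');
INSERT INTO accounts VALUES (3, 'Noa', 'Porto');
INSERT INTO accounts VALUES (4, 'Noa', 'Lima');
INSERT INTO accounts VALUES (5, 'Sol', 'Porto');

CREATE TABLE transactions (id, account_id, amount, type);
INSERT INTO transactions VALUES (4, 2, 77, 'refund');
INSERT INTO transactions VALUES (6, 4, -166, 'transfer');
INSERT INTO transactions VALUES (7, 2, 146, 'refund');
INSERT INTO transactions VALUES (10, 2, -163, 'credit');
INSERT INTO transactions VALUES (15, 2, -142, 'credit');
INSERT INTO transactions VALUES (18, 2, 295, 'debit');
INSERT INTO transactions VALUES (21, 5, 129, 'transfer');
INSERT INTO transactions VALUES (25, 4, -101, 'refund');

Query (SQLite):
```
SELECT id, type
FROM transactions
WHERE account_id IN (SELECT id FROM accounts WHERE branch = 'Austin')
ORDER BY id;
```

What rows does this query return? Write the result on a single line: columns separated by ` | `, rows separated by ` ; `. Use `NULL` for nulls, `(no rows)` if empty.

4 | refund ; 7 | refund ; 10 | credit ; 15 | credit ; 18 | debit

Inner query: accounts.id where branch = 'Austin'.
Outer: keep transactions rows whose account_id is in that set.
Inner query → {2}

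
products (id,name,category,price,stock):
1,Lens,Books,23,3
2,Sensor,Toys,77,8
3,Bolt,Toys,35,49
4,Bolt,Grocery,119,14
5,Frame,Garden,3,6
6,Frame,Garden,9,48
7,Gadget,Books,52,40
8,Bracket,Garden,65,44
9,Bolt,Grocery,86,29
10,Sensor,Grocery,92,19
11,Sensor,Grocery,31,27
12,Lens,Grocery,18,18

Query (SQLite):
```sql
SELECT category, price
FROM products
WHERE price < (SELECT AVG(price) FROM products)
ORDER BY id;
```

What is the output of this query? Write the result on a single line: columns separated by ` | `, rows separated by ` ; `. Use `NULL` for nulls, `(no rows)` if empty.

Books | 23 ; Toys | 35 ; Garden | 3 ; Garden | 9 ; Grocery | 31 ; Grocery | 18

Scalar subquery: AVG(price) over all products rows = 50.833333 (≈; comparison uses full precision).
Keep rows where price < that value.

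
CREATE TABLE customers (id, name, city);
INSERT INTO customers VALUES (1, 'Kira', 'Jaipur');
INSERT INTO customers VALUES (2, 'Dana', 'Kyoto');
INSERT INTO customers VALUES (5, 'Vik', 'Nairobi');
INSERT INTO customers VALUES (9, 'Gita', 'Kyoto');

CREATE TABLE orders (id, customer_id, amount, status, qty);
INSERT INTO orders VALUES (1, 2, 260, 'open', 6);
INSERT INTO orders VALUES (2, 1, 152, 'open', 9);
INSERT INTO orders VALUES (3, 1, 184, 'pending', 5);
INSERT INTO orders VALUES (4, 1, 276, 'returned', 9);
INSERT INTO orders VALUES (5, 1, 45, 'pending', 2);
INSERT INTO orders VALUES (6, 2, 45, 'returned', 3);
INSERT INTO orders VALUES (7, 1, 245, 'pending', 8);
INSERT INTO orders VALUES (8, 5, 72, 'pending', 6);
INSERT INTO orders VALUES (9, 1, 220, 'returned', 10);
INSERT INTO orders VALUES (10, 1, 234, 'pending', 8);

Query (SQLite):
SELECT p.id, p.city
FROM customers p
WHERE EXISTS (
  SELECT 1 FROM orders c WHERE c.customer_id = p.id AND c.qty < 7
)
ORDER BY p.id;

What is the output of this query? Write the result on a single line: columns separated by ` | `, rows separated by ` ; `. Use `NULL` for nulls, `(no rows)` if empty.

1 | Jaipur ; 2 | Kyoto ; 5 | Nairobi

For each customers row, check whether any orders with matching customer_id has qty < 7.
Keep rows where that is true.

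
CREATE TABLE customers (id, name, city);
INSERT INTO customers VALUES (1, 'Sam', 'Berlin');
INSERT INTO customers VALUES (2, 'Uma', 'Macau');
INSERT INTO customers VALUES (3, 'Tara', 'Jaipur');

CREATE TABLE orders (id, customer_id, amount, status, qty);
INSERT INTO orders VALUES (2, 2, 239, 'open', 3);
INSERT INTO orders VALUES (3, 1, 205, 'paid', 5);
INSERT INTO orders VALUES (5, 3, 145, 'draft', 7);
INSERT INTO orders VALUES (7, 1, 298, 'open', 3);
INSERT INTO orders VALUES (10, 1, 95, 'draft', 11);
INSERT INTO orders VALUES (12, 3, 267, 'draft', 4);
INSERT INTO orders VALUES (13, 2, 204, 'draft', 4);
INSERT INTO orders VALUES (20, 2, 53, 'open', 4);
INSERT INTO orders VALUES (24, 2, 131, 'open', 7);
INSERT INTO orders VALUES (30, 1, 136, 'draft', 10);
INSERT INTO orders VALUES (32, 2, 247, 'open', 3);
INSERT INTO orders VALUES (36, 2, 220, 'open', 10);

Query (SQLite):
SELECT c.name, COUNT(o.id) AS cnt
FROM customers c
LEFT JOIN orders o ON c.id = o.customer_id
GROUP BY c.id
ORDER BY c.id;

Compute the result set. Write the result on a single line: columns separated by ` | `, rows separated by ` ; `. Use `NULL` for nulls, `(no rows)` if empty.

Sam | 4 ; Uma | 6 ; Tara | 2

LEFT JOIN keeps every customers row; unmatched ones get NULL for orders columns.
Group by customers.id and compute COUNT(o.id). COUNT(col) of an all-NULL group is 0.
  1: ids {3, 7, 10, 30} → COUNT(o.id)=4
  2: ids {2, 13, 20, 24, 32, 36} → COUNT(o.id)=6
  3: ids {5, 12} → COUNT(o.id)=2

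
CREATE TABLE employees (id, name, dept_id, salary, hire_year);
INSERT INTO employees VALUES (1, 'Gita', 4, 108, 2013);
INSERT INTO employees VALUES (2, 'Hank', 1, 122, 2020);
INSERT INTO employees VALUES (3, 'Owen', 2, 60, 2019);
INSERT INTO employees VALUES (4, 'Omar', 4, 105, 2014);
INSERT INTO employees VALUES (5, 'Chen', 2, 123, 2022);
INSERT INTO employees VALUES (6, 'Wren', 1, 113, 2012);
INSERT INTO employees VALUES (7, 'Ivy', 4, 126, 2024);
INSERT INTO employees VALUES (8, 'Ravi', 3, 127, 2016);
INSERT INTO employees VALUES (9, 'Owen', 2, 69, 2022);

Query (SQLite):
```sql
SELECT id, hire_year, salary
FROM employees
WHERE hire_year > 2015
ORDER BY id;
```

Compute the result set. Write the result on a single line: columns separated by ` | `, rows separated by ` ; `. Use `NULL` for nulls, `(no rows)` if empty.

hire_year > 2015: ids {2, 3, 5, 7, 8, 9}

2 | 2020 | 122 ; 3 | 2019 | 60 ; 5 | 2022 | 123 ; 7 | 2024 | 126 ; 8 | 2016 | 127 ; 9 | 2022 | 69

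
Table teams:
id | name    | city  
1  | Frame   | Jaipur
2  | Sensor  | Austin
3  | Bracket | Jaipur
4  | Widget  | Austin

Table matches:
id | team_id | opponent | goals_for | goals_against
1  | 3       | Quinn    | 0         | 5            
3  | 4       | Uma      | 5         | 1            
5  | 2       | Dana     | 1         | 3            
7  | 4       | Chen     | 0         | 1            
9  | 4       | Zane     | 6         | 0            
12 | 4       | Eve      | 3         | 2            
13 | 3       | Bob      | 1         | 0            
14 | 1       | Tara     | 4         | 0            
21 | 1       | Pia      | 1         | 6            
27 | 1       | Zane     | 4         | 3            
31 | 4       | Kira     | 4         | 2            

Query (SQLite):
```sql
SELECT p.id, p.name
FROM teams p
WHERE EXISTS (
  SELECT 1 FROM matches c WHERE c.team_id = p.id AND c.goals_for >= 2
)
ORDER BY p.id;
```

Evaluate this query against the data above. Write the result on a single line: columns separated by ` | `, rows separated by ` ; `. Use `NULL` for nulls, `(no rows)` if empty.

1 | Frame ; 4 | Widget

For each teams row, check whether any matches with matching team_id has goals_for >= 2.
Keep rows where that is true.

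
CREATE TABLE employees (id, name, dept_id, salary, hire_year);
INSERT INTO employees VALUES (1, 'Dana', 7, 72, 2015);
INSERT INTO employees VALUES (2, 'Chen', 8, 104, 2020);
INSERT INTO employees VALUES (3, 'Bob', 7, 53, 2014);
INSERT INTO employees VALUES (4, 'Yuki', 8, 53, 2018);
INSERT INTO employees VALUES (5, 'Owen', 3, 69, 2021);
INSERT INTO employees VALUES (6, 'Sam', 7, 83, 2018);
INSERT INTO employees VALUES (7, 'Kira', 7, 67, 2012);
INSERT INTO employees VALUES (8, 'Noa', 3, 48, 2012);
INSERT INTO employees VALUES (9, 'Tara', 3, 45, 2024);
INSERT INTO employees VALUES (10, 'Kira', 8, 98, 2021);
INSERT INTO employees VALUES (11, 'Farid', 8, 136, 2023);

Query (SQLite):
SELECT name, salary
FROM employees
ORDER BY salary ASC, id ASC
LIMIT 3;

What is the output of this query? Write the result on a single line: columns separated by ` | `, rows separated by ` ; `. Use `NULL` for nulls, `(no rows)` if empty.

Sort by salary asc, tiebreak id asc: (45, id=9), (48, id=8), (53, id=3), (53, id=4), (67, id=7), (69, id=5) …. Take first 3.

Tara | 45 ; Noa | 48 ; Bob | 53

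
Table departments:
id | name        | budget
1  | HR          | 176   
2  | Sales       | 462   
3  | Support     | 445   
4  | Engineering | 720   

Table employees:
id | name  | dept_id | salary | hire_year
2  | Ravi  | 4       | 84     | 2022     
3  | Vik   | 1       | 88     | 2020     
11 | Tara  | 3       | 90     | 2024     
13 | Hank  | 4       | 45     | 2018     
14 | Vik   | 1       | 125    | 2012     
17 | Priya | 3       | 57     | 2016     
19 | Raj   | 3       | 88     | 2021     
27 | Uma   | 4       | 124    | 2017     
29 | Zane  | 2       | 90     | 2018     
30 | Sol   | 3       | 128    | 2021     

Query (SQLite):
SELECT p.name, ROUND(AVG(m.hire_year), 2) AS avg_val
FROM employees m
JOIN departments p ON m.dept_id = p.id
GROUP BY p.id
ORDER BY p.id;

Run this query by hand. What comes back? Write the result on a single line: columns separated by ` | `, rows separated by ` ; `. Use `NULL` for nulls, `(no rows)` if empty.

HR | 2016 ; Sales | 2018 ; Support | 2020.5 ; Engineering | 2019

Join each employees row to its departments via dept_id.
Group joined rows by departments.id; compute ROUND(AVG(m.hire_year), 2) per group.
  1: ids {3, 14} → ROUND(AVG(m.hire_year), 2)=2016
  2: ids {29} → ROUND(AVG(m.hire_year), 2)=2018
  3: ids {11, 17, 19, 30} → ROUND(AVG(m.hire_year), 2)=2020.5
  4: ids {2, 13, 27} → ROUND(AVG(m.hire_year), 2)=2019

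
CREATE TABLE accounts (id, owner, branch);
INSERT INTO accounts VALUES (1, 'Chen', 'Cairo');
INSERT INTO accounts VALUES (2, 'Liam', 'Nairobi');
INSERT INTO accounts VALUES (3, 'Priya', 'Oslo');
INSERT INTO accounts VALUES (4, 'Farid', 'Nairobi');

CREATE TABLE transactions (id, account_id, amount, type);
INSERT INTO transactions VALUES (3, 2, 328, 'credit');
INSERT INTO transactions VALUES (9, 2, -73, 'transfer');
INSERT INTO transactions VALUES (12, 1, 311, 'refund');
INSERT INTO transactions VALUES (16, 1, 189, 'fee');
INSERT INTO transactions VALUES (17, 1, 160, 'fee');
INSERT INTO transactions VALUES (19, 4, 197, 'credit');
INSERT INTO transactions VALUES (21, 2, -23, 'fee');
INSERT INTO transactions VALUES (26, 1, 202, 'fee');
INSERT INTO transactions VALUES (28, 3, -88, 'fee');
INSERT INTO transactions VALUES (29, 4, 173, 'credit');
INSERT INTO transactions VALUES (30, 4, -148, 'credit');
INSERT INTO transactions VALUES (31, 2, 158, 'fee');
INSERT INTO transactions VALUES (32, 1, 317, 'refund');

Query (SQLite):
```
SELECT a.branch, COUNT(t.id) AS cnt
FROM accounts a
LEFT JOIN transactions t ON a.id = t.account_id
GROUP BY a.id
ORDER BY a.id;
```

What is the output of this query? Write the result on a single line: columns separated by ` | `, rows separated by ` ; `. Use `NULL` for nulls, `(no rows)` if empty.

LEFT JOIN keeps every accounts row; unmatched ones get NULL for transactions columns.
Group by accounts.id and compute COUNT(t.id). COUNT(col) of an all-NULL group is 0.
  1: ids {12, 16, 17, 26, 32} → COUNT(t.id)=5
  2: ids {3, 9, 21, 31} → COUNT(t.id)=4
  3: ids {28} → COUNT(t.id)=1
  4: ids {19, 29, 30} → COUNT(t.id)=3

Cairo | 5 ; Nairobi | 4 ; Oslo | 1 ; Nairobi | 3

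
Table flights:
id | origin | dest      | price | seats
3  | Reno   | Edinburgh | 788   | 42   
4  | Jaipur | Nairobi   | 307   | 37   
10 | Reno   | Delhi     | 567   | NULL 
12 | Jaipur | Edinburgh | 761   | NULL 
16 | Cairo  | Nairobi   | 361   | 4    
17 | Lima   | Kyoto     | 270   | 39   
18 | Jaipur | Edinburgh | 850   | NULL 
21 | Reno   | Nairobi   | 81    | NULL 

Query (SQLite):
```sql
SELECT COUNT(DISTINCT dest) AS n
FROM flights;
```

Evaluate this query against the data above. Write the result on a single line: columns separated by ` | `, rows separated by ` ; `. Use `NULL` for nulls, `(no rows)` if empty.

4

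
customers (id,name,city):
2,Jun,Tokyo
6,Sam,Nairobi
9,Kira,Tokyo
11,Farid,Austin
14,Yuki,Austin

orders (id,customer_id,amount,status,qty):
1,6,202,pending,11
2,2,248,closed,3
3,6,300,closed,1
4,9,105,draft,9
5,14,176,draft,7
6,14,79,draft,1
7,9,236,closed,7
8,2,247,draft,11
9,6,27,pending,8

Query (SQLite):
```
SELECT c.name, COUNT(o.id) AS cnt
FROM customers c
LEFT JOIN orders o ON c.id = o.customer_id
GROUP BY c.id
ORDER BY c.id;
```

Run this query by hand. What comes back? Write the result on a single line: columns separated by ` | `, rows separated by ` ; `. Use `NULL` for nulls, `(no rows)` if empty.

Jun | 2 ; Sam | 3 ; Kira | 2 ; Farid | 0 ; Yuki | 2

LEFT JOIN keeps every customers row; unmatched ones get NULL for orders columns.
Group by customers.id and compute COUNT(o.id). COUNT(col) of an all-NULL group is 0.
  2: ids {2, 8} → COUNT(o.id)=2
  6: ids {1, 3, 9} → COUNT(o.id)=3
  9: ids {4, 7} → COUNT(o.id)=2
  11: ids {—} → COUNT(o.id)=0
  14: ids {5, 6} → COUNT(o.id)=2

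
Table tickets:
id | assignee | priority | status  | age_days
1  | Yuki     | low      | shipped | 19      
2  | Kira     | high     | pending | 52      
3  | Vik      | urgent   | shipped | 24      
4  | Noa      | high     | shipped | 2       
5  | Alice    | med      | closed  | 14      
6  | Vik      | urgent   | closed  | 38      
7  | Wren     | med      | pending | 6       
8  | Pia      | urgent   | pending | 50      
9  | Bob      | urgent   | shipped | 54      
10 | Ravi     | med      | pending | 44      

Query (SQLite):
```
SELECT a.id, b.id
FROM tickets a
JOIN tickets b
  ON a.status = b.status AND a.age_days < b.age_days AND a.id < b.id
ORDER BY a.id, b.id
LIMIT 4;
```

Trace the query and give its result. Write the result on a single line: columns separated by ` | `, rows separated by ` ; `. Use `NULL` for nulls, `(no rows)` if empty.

Pairs (a,b) with same status, a.age_days < b.age_days, a.id < b.id.
status groups: closed:{5,6} pending:{2,7,8,10} shipped:{1,3,4,9}
Ordered by (a.id, b.id); first 4.

1 | 3 ; 1 | 9 ; 3 | 9 ; 4 | 9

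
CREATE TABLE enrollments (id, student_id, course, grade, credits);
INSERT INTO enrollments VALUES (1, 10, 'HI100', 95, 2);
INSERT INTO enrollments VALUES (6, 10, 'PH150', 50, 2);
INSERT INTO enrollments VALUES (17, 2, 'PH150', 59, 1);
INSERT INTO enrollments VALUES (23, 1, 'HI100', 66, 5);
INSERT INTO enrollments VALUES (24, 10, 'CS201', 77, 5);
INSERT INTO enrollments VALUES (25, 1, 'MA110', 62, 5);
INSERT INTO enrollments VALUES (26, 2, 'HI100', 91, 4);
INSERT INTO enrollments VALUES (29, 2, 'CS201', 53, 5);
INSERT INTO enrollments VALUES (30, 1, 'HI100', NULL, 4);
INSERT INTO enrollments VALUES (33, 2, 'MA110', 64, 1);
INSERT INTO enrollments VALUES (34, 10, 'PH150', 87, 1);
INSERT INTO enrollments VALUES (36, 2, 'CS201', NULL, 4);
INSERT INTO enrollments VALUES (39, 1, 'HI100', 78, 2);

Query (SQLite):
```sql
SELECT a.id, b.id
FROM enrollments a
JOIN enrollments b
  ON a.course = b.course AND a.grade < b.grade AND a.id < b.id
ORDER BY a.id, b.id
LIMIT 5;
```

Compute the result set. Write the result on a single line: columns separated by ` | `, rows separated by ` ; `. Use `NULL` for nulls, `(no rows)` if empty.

6 | 17 ; 6 | 34 ; 17 | 34 ; 23 | 26 ; 23 | 39

Pairs (a,b) with same course, a.grade < b.grade, a.id < b.id.
course groups: CS201:{24,29,36} HI100:{1,23,26,30,39} MA110:{25,33} PH150:{6,17,34}
Ordered by (a.id, b.id); first 5.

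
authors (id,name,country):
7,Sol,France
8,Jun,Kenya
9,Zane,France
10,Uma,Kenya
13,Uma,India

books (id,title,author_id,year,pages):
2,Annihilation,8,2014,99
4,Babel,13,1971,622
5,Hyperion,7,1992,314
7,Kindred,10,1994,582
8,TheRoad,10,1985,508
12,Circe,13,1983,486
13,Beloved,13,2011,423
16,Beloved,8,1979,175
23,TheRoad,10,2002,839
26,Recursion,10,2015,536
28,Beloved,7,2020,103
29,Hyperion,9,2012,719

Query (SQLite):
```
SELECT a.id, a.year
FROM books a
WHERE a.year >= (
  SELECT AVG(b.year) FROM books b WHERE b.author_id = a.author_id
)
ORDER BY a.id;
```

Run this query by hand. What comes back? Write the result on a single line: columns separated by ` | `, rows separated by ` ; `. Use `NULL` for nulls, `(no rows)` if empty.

2 | 2014 ; 13 | 2011 ; 23 | 2002 ; 26 | 2015 ; 28 | 2020 ; 29 | 2012

For each books row a, compute AVG(year) over rows sharing a.author_id.
Keep row a if a.year >= that per-group AVG.
  author_id=7: AVG(year) = 2006.0
  author_id=8: AVG(year) = 1996.5
  author_id=9: AVG(year) = 2012.0
  author_id=10: AVG(year) = 1999.0
  author_id=13: AVG(year) = 1988.333333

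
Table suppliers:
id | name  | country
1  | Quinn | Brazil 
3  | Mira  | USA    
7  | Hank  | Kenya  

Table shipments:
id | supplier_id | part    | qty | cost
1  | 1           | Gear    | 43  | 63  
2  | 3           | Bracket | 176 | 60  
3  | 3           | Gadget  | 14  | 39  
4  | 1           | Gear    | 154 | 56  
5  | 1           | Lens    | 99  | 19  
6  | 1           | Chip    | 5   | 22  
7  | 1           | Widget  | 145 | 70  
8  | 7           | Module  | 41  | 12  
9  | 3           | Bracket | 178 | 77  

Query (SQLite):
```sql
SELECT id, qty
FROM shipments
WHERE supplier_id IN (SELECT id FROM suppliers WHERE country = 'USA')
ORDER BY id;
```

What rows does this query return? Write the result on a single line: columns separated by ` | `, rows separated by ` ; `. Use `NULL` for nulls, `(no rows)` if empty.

2 | 176 ; 3 | 14 ; 9 | 178

Inner query: suppliers.id where country = 'USA'.
Outer: keep shipments rows whose supplier_id is in that set.
Inner query → {3}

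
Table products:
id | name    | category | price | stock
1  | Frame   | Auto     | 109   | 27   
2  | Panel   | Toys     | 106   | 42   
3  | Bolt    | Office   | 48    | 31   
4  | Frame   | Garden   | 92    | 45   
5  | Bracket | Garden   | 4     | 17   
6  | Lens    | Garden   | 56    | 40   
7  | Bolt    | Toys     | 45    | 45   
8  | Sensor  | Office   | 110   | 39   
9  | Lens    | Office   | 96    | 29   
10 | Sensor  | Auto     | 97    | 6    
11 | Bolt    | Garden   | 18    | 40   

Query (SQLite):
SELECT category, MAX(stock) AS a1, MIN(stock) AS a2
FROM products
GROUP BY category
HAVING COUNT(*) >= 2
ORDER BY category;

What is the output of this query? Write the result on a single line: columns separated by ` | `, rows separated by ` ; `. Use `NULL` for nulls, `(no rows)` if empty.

Group products by category.
Per group compute: MAX(stock), MIN(stock).
HAVING: drop groups with fewer than 2 rows.
  Auto: ids {1, 10} → MAX(stock)=27, MIN(stock)=6
  Garden: ids {4, 5, 6, 11} → MAX(stock)=45, MIN(stock)=17
  Office: ids {3, 8, 9} → MAX(stock)=39, MIN(stock)=29
  Toys: ids {2, 7} → MAX(stock)=45, MIN(stock)=42

Auto | 27 | 6 ; Garden | 45 | 17 ; Office | 39 | 29 ; Toys | 45 | 42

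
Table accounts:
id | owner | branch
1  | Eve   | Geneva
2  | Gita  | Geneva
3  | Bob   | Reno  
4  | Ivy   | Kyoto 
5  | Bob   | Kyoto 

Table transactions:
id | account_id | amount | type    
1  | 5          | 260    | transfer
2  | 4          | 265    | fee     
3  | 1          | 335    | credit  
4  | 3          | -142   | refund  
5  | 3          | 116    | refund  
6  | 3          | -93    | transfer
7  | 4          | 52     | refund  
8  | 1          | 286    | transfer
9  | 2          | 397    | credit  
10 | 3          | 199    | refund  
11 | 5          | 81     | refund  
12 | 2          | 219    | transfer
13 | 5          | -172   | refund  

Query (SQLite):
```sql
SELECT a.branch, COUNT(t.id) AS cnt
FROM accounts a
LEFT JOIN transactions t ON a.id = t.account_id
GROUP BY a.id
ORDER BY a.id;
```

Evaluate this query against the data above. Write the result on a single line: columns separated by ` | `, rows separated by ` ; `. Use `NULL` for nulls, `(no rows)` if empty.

Geneva | 2 ; Geneva | 2 ; Reno | 4 ; Kyoto | 2 ; Kyoto | 3

LEFT JOIN keeps every accounts row; unmatched ones get NULL for transactions columns.
Group by accounts.id and compute COUNT(t.id). COUNT(col) of an all-NULL group is 0.
  1: ids {3, 8} → COUNT(t.id)=2
  2: ids {9, 12} → COUNT(t.id)=2
  3: ids {4, 5, 6, 10} → COUNT(t.id)=4
  4: ids {2, 7} → COUNT(t.id)=2
  5: ids {1, 11, 13} → COUNT(t.id)=3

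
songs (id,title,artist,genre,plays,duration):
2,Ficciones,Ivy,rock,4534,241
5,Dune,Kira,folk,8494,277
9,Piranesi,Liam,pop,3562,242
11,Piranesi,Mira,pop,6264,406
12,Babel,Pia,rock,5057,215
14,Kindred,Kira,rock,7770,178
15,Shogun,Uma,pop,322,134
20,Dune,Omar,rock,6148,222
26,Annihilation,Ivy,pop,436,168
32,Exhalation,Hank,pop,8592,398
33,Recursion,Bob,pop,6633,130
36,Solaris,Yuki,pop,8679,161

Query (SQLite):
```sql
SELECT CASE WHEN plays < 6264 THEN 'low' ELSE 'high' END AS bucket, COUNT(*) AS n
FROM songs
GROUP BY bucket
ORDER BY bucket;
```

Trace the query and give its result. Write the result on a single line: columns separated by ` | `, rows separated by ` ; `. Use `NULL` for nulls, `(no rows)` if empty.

high | 6 ; low | 6

Bucket rows by plays < 6264 → 'low' else 'high'; count each bucket.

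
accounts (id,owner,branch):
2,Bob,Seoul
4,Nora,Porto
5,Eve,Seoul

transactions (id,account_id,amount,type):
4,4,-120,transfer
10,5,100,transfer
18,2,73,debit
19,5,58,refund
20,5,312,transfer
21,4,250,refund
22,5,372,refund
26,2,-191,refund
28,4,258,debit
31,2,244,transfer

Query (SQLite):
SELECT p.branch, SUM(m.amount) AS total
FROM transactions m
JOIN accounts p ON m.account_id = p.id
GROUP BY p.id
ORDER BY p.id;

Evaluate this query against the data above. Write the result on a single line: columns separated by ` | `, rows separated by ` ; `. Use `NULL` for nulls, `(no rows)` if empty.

Seoul | 126 ; Porto | 388 ; Seoul | 842

Join each transactions row to its accounts via account_id.
Group joined rows by accounts.id; compute SUM(m.amount) per group.
  2: ids {18, 26, 31} → SUM(m.amount)=126
  4: ids {4, 21, 28} → SUM(m.amount)=388
  5: ids {10, 19, 20, 22} → SUM(m.amount)=842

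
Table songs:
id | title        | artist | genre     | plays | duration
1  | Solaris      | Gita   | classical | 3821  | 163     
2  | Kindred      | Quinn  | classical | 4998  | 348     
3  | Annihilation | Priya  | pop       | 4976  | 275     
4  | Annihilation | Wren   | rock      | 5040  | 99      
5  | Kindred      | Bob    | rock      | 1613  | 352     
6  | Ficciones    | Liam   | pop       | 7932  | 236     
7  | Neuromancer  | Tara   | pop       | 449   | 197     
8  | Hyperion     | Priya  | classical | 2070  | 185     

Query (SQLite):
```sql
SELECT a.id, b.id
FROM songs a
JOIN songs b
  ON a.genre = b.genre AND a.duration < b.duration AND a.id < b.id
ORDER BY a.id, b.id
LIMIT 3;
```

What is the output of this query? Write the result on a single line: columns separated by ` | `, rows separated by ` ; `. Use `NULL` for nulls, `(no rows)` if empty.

1 | 2 ; 1 | 8 ; 4 | 5

Pairs (a,b) with same genre, a.duration < b.duration, a.id < b.id.
genre groups: classical:{1,2,8} pop:{3,6,7} rock:{4,5}
Ordered by (a.id, b.id); first 3.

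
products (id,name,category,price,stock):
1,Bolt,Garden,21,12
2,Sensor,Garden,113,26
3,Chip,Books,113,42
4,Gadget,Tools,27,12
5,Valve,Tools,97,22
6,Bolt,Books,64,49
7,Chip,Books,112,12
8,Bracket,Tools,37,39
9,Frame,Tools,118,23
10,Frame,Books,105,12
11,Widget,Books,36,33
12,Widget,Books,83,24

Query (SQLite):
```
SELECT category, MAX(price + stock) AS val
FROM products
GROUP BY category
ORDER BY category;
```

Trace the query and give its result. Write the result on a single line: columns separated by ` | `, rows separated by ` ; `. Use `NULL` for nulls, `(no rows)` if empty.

For each row compute price + stock.
Group by category; take MAX of the expression per group.
  Books: ids {3, 6, 7, 10, 11, 12} → MAX(price + stock)=155
  Garden: ids {1, 2} → MAX(price + stock)=139
  Tools: ids {4, 5, 8, 9} → MAX(price + stock)=141

Books | 155 ; Garden | 139 ; Tools | 141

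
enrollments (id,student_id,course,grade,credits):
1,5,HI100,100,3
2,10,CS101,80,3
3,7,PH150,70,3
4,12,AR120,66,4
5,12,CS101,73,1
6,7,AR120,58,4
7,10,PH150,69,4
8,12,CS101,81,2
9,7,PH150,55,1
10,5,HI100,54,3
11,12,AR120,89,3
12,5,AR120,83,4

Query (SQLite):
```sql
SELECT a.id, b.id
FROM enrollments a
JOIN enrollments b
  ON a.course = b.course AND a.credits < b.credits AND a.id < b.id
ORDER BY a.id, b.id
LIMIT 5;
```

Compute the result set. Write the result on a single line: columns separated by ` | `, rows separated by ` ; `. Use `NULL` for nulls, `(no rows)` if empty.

3 | 7 ; 5 | 8 ; 11 | 12

Pairs (a,b) with same course, a.credits < b.credits, a.id < b.id.
course groups: AR120:{4,6,11,12} CS101:{2,5,8} HI100:{1,10} PH150:{3,7,9}
Ordered by (a.id, b.id); first 5.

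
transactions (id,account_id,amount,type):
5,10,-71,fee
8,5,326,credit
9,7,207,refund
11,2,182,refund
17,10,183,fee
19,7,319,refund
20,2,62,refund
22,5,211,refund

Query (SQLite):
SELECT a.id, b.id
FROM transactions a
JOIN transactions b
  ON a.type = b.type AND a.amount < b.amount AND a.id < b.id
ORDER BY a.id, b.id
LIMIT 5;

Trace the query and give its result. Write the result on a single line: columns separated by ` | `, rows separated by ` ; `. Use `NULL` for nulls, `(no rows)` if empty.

5 | 17 ; 9 | 19 ; 9 | 22 ; 11 | 19 ; 11 | 22

Pairs (a,b) with same type, a.amount < b.amount, a.id < b.id.
type groups: credit:{8} fee:{5,17} refund:{9,11,19,20,22}
Ordered by (a.id, b.id); first 5.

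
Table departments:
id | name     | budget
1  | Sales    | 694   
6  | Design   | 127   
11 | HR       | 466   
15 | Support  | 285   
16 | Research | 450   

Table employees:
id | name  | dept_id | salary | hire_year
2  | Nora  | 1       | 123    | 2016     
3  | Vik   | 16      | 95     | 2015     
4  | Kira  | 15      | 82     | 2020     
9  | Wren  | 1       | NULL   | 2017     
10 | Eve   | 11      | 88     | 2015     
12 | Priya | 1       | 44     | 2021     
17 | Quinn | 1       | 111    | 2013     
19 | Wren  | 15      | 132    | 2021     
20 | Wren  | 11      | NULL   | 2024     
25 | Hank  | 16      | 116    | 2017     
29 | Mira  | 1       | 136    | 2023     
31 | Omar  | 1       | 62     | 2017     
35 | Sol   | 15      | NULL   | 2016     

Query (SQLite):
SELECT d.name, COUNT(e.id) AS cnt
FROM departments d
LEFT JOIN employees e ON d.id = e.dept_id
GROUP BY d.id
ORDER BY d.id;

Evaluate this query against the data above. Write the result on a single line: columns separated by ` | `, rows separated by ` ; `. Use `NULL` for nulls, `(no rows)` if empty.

LEFT JOIN keeps every departments row; unmatched ones get NULL for employees columns.
Group by departments.id and compute COUNT(e.id). COUNT(col) of an all-NULL group is 0.
  1: ids {2, 9, 12, 17, 29, 31} → COUNT(e.id)=6
  6: ids {—} → COUNT(e.id)=0
  11: ids {10, 20} → COUNT(e.id)=2
  15: ids {4, 19, 35} → COUNT(e.id)=3
  16: ids {3, 25} → COUNT(e.id)=2

Sales | 6 ; Design | 0 ; HR | 2 ; Support | 3 ; Research | 2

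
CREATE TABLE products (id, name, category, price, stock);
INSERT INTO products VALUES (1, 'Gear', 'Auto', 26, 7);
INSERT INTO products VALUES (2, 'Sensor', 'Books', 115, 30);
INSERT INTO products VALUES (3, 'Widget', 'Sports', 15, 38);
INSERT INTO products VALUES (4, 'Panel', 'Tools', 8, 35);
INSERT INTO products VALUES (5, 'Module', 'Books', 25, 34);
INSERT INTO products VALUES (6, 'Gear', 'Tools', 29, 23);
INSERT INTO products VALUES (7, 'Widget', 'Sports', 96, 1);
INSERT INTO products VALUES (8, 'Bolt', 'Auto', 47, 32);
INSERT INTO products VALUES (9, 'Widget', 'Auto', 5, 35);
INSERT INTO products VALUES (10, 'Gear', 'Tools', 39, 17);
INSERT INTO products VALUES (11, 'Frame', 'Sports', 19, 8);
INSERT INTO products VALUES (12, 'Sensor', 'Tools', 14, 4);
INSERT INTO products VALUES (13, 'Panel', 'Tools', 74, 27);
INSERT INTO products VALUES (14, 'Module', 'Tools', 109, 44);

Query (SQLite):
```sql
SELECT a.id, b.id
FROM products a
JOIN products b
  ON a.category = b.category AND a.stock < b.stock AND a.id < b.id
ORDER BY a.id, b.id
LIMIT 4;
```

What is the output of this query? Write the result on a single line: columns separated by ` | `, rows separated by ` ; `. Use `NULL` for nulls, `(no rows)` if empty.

1 | 8 ; 1 | 9 ; 2 | 5 ; 4 | 14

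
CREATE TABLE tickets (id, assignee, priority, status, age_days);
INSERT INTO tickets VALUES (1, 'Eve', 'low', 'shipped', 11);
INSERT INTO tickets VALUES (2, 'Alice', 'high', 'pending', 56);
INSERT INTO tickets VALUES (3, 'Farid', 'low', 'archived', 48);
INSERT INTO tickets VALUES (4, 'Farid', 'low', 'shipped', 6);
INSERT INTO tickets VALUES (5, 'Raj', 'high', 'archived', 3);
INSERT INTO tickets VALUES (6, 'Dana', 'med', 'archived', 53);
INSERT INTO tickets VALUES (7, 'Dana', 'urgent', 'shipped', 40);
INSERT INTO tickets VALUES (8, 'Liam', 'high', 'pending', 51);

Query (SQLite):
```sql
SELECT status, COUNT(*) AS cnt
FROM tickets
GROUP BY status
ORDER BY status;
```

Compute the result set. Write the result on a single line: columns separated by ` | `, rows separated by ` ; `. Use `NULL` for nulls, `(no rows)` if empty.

Partition tickets by status; compute COUNT(*) within each group.
  archived: ids {3, 5, 6} → COUNT(*)=3
  pending: ids {2, 8} → COUNT(*)=2
  shipped: ids {1, 4, 7} → COUNT(*)=3

archived | 3 ; pending | 2 ; shipped | 3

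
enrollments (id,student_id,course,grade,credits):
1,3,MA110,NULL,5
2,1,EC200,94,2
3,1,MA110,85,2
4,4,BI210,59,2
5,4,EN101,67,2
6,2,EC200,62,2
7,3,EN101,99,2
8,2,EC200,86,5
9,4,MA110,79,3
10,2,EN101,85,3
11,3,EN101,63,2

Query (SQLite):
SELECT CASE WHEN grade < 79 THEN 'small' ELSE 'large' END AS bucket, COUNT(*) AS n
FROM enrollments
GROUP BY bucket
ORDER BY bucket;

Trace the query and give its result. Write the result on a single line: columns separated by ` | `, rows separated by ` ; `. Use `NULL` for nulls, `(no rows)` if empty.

large | 7 ; small | 4

Bucket rows by grade < 79 → 'small' else 'large'; count each bucket.
NULL < 79 is unknown, so NULL grade falls into ELSE → 'large'.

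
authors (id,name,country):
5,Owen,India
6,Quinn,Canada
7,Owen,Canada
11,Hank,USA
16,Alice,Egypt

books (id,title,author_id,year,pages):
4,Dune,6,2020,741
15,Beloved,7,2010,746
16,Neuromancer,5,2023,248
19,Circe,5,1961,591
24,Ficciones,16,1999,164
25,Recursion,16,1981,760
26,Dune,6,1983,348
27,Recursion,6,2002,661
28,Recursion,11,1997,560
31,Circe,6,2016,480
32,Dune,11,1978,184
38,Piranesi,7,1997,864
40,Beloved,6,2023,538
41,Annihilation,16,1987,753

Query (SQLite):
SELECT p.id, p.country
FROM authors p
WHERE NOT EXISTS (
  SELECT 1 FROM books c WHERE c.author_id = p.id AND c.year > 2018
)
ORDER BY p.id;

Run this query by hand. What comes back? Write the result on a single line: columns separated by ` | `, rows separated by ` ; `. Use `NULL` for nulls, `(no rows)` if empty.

For each authors row, check whether any books with matching author_id has year > 2018.
Keep rows where that is false.

7 | Canada ; 11 | USA ; 16 | Egypt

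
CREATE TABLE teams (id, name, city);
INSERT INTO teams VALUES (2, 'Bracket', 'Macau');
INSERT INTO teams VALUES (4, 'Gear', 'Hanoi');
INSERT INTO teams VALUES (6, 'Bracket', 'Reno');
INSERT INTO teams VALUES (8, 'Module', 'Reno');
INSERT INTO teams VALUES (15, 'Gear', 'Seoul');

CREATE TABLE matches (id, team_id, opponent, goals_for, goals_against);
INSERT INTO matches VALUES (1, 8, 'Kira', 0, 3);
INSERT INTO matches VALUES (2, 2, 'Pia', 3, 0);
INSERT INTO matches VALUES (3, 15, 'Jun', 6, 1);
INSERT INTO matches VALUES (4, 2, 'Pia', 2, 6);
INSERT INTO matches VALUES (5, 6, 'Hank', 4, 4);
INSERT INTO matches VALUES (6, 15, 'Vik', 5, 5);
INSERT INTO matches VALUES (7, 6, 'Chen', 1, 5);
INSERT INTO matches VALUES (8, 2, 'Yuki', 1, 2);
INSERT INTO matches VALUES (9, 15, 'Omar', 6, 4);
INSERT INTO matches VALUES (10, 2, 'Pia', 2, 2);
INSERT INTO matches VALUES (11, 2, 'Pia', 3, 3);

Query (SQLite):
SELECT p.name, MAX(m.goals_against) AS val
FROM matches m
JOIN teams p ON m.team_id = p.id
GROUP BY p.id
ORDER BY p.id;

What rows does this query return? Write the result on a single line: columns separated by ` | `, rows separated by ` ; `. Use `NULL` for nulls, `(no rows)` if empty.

Bracket | 6 ; Bracket | 5 ; Module | 3 ; Gear | 5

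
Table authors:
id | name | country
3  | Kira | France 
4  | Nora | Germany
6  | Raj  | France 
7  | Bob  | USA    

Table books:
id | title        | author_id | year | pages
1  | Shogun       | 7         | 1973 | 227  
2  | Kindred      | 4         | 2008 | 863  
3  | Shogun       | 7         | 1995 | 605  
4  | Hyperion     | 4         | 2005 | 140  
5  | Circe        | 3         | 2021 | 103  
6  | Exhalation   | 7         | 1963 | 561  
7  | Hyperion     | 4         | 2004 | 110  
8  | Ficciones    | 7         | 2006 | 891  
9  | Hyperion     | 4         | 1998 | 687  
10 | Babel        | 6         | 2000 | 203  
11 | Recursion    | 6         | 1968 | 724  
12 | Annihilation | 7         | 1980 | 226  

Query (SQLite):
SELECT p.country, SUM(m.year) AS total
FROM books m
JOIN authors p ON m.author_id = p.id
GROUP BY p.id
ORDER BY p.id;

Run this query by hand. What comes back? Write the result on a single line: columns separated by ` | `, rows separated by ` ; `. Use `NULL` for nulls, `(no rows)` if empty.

Join each books row to its authors via author_id.
Group joined rows by authors.id; compute SUM(m.year) per group.
  3: ids {5} → SUM(m.year)=2021
  4: ids {2, 4, 7, 9} → SUM(m.year)=8015
  6: ids {10, 11} → SUM(m.year)=3968
  7: ids {1, 3, 6, 8, 12} → SUM(m.year)=9917

France | 2021 ; Germany | 8015 ; France | 3968 ; USA | 9917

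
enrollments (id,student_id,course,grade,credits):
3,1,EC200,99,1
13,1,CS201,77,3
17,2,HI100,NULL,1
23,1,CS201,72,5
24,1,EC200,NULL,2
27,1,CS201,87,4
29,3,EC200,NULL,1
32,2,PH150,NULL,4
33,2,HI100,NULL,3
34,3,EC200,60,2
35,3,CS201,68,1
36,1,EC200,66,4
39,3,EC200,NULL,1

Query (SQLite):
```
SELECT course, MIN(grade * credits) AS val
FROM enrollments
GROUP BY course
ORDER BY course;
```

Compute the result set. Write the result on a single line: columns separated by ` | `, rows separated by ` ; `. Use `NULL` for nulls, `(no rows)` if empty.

CS201 | 68 ; EC200 | 99 ; HI100 | NULL ; PH150 | NULL

For each row compute grade * credits.
Group by course; take MIN of the expression per group.
  CS201: ids {13, 23, 27, 35} → MIN(grade * credits)=68
  EC200: ids {3, 24, 29, 34, 36, 39} → MIN(grade * credits)=99
  HI100: ids {17, 33} → MIN(grade * credits)=NULL
  PH150: ids {32} → MIN(grade * credits)=NULL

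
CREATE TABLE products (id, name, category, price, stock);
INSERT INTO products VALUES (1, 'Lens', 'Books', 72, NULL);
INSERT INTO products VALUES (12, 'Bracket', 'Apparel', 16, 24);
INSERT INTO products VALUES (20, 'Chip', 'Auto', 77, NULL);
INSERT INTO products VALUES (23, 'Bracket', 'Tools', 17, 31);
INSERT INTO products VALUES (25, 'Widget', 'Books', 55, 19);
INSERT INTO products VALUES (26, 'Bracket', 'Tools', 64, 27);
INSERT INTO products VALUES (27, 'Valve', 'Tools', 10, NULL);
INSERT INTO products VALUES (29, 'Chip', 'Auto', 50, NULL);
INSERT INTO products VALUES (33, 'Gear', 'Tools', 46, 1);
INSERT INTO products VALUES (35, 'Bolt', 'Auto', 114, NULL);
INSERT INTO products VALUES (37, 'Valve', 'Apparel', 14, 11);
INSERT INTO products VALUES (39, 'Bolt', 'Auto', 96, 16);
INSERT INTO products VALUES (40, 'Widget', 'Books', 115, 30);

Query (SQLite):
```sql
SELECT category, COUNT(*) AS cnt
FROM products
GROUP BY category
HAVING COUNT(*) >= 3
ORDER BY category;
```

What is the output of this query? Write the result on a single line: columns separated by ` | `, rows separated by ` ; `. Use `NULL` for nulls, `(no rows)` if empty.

Auto | 4 ; Books | 3 ; Tools | 4

Partition products by category; compute COUNT(*) within each group.
HAVING: keep groups with count ≥ 3.
  Apparel: ids {12, 37} → COUNT(*)=2
  Auto: ids {20, 29, 35, 39} → COUNT(*)=4
  Books: ids {1, 25, 40} → COUNT(*)=3
  Tools: ids {23, 26, 27, 33} → COUNT(*)=4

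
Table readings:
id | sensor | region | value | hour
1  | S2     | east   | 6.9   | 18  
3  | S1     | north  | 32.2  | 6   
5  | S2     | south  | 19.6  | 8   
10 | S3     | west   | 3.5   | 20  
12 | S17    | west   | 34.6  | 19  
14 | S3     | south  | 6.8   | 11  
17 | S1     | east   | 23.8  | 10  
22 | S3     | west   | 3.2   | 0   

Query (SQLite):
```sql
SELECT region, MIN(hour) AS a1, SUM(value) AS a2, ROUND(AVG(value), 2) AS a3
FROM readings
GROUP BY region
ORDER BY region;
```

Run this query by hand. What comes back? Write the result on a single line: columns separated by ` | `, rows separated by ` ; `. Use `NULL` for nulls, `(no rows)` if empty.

east | 10 | 30.7 | 15.35 ; north | 6 | 32.2 | 32.2 ; south | 8 | 26.4 | 13.2 ; west | 0 | 41.3 | 13.77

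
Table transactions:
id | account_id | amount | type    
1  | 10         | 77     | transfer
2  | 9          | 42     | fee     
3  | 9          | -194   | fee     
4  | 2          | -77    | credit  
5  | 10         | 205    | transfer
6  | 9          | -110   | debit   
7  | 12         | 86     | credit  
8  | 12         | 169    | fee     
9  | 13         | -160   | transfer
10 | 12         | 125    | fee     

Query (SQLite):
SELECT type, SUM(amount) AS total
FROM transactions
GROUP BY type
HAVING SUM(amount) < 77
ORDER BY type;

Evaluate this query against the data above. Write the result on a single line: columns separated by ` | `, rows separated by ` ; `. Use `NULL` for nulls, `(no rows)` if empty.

credit | 9 ; debit | -110

Partition transactions by type; compute SUM(amount) within each group.
HAVING: keep groups where SUM(amount) < 77.
  credit: ids {4, 7} → SUM(amount)=9
  debit: ids {6} → SUM(amount)=-110
  fee: ids {2, 3, 8, 10} → SUM(amount)=142
  transfer: ids {1, 5, 9} → SUM(amount)=122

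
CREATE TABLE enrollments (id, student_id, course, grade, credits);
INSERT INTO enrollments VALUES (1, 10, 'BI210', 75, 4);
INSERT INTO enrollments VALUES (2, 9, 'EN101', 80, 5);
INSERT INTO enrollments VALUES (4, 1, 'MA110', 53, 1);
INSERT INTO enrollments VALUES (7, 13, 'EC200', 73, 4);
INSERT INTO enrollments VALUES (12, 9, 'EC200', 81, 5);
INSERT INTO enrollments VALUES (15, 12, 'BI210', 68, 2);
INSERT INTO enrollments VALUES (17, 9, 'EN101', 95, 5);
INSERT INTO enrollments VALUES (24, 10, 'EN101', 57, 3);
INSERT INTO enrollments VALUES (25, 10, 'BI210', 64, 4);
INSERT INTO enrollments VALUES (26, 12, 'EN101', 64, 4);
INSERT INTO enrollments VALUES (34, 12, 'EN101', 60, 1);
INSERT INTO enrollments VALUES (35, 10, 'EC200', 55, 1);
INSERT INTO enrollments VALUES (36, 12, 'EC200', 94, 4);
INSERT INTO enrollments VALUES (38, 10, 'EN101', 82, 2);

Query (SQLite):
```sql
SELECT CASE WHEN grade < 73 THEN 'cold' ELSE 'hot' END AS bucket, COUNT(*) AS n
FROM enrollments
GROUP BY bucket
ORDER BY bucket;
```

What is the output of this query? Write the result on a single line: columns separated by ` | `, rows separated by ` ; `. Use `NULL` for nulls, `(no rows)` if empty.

cold | 7 ; hot | 7

Bucket rows by grade < 73 → 'cold' else 'hot'; count each bucket.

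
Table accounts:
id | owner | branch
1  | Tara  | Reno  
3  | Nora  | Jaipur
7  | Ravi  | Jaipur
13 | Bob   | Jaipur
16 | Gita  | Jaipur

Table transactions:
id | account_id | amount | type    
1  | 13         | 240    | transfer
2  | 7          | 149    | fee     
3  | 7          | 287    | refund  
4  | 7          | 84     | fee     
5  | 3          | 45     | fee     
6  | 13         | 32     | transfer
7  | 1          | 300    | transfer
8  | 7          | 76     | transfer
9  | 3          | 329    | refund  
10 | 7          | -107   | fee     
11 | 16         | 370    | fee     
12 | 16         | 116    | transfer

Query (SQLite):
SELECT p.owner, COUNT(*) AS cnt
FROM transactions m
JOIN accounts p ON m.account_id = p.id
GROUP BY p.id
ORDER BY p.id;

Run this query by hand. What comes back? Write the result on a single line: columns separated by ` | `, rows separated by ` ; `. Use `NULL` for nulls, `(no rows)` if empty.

Join each transactions row to its accounts via account_id.
Group joined rows by accounts.id; compute COUNT(*) per group.
  1: ids {7} → COUNT(*)=1
  3: ids {5, 9} → COUNT(*)=2
  7: ids {2, 3, 4, 8, 10} → COUNT(*)=5
  13: ids {1, 6} → COUNT(*)=2
  16: ids {11, 12} → COUNT(*)=2

Tara | 1 ; Nora | 2 ; Ravi | 5 ; Bob | 2 ; Gita | 2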